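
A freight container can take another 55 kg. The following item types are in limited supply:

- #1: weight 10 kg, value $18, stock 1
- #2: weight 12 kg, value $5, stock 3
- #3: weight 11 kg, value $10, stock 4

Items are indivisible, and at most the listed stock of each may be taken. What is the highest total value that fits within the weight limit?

Best selections within weight 55 and stock limits:
- 1×#1 + 4×#3: weight 54, value 58
- 1×#1 + 1×#2 + 3×#3: weight 55, value 53
- 1×#1 + 3×#3: weight 43, value 48
Best: $58.

$58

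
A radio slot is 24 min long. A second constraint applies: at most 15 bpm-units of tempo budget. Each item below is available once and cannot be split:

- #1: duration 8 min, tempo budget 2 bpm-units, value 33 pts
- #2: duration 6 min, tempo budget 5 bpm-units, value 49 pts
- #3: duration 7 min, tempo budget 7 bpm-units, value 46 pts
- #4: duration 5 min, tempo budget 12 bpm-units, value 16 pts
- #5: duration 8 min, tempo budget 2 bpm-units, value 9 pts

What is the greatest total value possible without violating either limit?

Feasible sets respecting both limits:
- #1+#2+#3: duration 21, tempo budget 14, value 128
- #2+#3+#5: duration 21, tempo budget 14, value 104
- #2+#3: duration 13, tempo budget 12, value 95
- #1+#2+#5: duration 22, tempo budget 9, value 91
Best: 128 pts.

128 pts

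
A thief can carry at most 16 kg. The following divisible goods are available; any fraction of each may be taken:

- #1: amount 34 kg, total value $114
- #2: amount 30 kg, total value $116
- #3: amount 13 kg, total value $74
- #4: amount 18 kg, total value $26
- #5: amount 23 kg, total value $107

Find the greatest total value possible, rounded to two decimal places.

Take in order of value per unit:
- #3 (74/13 per unit): all 13 → value 74, running total 74.00
- #5 (107/23 per unit): 3 of 23 → value 3×107/23 = 13.9565, running total 87.96
Total 87.96.

87.96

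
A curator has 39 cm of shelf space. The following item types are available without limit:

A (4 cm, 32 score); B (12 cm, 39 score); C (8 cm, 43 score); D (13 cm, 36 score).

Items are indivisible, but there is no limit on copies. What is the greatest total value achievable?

Best value-per-unit is A at 32/4, and filling with it alone uses length 9×4=36. No mix of the others beats 9×32 = 288.

288 score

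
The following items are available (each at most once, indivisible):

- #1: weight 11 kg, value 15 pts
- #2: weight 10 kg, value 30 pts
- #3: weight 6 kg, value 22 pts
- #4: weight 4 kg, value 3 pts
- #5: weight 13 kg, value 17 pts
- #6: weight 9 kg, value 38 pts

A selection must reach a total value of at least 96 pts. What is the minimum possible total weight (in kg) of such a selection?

Subsets with value ≥ 96, sorted by total weight:
- #1+#2+#3+#6: weight 36, value 105
- #2+#3+#5+#6: weight 38, value 107
Minimum weight: 36 kg.

36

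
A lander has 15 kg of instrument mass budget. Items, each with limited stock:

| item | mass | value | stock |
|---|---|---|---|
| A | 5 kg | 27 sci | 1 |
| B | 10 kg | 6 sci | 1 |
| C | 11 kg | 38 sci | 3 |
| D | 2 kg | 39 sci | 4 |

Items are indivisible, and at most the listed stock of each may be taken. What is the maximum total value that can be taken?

Best selections within mass 15 and stock limits:
- 1×A + 4×D: mass 13, value 183
- 4×D: mass 8, value 156
- 1×A + 3×D: mass 11, value 144
Best: 183 sci.

183 sci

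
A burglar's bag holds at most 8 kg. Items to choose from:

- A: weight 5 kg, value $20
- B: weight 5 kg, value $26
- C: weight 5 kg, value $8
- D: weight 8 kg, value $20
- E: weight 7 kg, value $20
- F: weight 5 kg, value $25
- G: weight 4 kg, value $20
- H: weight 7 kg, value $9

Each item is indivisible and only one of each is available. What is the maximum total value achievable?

Check high-value combinations within 8 kg:
- B: weight 5, value 26
- F: weight 5, value 25
- G: weight 4, value 20
Best: $26.

$26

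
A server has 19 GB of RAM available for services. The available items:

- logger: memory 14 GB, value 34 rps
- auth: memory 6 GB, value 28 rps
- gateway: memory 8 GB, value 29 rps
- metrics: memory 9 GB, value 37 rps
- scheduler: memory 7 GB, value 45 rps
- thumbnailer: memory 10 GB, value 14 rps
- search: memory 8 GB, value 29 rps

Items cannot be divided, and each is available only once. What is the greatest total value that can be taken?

Check high-value combinations within 19 GB:
- metrics+scheduler: memory 9+7=16, value 37+45=82
- gateway+scheduler: memory 8+7=15, value 29+45=74
- scheduler+search: memory 7+8=15, value 45+29=74
- auth+scheduler: memory 6+7=13, value 28+45=73
- gateway+metrics: memory 8+9=17, value 29+37=66
Best: 82 rps.

82 rps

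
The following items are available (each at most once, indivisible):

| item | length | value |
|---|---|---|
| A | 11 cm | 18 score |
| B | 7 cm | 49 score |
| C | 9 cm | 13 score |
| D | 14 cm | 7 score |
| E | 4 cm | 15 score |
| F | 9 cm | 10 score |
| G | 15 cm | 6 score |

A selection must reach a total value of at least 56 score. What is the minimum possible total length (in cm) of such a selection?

Subsets with value ≥ 56, sorted by total length:
- B+E: length 11, value 64
- B+C: length 16, value 62
Minimum length: 11 cm.

11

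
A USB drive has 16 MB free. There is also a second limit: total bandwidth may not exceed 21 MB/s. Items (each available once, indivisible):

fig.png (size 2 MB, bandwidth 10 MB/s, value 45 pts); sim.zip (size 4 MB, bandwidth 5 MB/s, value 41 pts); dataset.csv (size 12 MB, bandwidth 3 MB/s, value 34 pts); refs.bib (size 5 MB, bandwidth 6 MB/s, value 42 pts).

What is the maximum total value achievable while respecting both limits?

128 pts

Feasible sets respecting both limits:
- fig.png+sim.zip+refs.bib: size 11, bandwidth 21, value 128
- fig.png+refs.bib: size 7, bandwidth 16, value 87
- fig.png+sim.zip: size 6, bandwidth 15, value 86
- sim.zip+refs.bib: size 9, bandwidth 11, value 83
Best: 128 pts.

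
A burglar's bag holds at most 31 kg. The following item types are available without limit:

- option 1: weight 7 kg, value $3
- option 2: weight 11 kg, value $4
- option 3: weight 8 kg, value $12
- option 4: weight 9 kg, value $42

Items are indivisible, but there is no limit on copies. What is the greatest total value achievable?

$126

Best value-per-unit is option 4 at 42/9, and filling with it alone uses weight 3×9=27. No mix of the others beats 3×42 = 126.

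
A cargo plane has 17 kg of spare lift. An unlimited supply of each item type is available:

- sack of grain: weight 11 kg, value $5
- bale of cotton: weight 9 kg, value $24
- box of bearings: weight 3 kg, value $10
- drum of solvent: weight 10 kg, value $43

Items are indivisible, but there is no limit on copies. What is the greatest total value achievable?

$63

Best value-per-unit is drum of solvent at 43/10; filling with it alone gives 1×43 = 43.
Optimal mix: 2×box of bearings + 1×drum of solvent → weight 16, value 63.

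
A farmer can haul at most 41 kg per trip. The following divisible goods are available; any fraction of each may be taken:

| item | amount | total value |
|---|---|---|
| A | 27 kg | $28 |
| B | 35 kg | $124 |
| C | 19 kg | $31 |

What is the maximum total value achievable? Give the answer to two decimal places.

Take in order of value per unit:
- B (124/35 per unit): all 35 → value 124, running total 124.00
- C (31/19 per unit): 6 of 19 → value 6×31/19 = 9.7895, running total 133.79
Total 133.79.

133.79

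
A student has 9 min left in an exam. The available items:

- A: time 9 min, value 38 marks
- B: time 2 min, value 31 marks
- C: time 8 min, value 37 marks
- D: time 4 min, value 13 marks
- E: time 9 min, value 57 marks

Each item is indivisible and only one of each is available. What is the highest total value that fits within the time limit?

57 marks

Check high-value combinations within 9 min:
- E: time 9, value 57
- B+D: time 2+4=6, value 31+13=44
- A: time 9, value 38
- C: time 8, value 37
- B: time 2, value 31
Best: 57 marks.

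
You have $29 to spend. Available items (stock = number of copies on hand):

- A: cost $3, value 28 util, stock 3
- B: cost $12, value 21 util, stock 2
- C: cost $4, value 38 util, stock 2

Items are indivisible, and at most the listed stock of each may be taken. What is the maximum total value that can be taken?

181 util

Best selections within cost 29 and stock limits:
- 3×A + 1×B + 2×C: cost 29, value 181
- 3×A + 2×C: cost 17, value 160
- 2×A + 1×B + 2×C: cost 26, value 153
Best: 181 util.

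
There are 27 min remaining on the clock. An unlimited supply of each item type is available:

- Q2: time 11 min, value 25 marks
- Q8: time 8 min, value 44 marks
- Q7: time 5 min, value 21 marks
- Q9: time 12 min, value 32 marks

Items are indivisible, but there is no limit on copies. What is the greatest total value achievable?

132 marks

Best value-per-unit is Q8 at 44/8, and filling with it alone uses time 3×8=24. No mix of the others beats 3×44 = 132.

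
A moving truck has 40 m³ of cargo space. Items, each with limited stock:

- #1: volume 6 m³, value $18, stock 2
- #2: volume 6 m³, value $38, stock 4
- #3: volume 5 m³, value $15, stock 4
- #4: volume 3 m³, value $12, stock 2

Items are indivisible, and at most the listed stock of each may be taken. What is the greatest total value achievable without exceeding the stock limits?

Top feasible selections:
- 4×#2 + 2×#3 + 2×#4: volume 40, value 206
- 2×#1 + 4×#2 + 1×#4: volume 39, value 200
Best: $206.

$206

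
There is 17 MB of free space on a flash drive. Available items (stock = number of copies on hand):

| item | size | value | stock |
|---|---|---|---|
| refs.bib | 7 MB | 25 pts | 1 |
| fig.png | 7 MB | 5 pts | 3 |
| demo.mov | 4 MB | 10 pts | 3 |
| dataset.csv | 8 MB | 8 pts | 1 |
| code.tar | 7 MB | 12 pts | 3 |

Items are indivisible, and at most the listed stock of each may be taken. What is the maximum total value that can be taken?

Top feasible selections:
- 1×refs.bib + 2×demo.mov: size 15, value 45
- 1×refs.bib + 1×code.tar: size 14, value 37
- 1×refs.bib + 1×demo.mov: size 11, value 35
- 1×refs.bib + 1×dataset.csv: size 15, value 33
Best: 45 pts.

45 pts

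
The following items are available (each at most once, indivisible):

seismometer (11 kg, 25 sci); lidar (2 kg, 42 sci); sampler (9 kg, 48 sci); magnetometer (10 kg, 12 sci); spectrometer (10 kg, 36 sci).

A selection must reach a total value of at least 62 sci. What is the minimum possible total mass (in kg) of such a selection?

Subsets with value ≥ 62, sorted by total mass:
- lidar+sampler: mass 11, value 90
- lidar+spectrometer: mass 12, value 78
Minimum mass: 11 kg.

11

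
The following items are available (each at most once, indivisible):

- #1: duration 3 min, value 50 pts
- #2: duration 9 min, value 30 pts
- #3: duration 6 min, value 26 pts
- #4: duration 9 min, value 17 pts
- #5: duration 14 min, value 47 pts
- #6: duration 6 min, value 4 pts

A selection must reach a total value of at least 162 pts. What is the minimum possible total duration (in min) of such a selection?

Subsets with value ≥ 162, sorted by total duration:
- #1+#2+#3+#4+#5: duration 41, value 170
- #1+#2+#3+#4+#5+#6: duration 47, value 174
Minimum duration: 41 min.

41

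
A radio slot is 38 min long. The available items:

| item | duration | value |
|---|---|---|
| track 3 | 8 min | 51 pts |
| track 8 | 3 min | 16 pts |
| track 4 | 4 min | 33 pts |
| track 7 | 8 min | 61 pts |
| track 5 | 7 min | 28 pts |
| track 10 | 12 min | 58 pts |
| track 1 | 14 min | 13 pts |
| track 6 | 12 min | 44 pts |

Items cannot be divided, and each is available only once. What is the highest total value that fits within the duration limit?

Check high-value combinations within 38 min:
- track 3+track 8+track 4+track 7+track 10: duration 8+3+4+8+12=35, value 51+16+33+61+58=219
- track 3+track 8+track 7+track 5+track 10: duration 8+3+8+7+12=38, value 51+16+61+28+58=214
- track 3+track 8+track 4+track 7+track 6: duration 8+3+4+8+12=35, value 51+16+33+61+44=205
- track 3+track 4+track 7+track 10: duration 8+4+8+12=32, value 51+33+61+58=203
Best: 219 pts.

219 pts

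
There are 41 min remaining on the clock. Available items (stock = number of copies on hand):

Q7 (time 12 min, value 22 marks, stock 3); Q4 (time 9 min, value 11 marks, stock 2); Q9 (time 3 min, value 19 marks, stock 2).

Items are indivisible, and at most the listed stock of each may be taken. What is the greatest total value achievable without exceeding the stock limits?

Top feasible selections:
- 2×Q7 + 1×Q4 + 2×Q9: time 39, value 93
- 3×Q7 + 1×Q9: time 39, value 85
- 2×Q7 + 2×Q9: time 30, value 82
- 1×Q7 + 2×Q4 + 2×Q9: time 36, value 82
Best: 93 marks.

93 marks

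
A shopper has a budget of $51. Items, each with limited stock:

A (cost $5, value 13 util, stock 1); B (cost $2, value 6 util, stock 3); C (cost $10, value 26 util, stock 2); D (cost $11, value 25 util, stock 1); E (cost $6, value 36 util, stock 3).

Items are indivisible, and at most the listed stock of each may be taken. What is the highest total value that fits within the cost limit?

191 util

Best selections within cost 51 and stock limits:
- 1×A + 3×B + 2×C + 3×E: cost 49, value 191
- 1×B + 2×C + 1×D + 3×E: cost 51, value 191
- 1×A + 3×B + 1×C + 1×D + 3×E: cost 50, value 190
- 1×A + 2×B + 2×C + 3×E: cost 47, value 185
Best: 191 util.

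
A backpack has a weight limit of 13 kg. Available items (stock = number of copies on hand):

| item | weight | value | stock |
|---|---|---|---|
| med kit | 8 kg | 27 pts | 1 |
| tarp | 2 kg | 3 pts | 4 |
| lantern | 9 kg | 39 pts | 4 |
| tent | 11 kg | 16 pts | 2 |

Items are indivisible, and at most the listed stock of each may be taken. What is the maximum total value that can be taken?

Best selections within weight 13 and stock limits:
- 2×tarp + 1×lantern: weight 13, value 45
- 1×tarp + 1×lantern: weight 11, value 42
Best: 45 pts.

45 pts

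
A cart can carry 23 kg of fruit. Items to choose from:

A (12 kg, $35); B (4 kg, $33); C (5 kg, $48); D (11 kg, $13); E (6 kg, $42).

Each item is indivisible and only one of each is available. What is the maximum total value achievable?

Check high-value combinations within 23 kg:
- A+C+E: weight 12+5+6=23, value 35+48+42=125
- B+C+E: weight 4+5+6=15, value 33+48+42=123
- A+B+C: weight 12+4+5=21, value 35+33+48=116
Best: $125.

$125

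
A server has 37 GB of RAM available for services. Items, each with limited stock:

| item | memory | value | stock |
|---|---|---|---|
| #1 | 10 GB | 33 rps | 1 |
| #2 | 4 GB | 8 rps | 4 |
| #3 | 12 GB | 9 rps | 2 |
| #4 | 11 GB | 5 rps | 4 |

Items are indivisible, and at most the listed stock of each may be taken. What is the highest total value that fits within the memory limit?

Top feasible selections:
- 1×#1 + 4×#2 + 1×#4: memory 37, value 70
- 1×#1 + 3×#2 + 1×#3: memory 34, value 66
- 1×#1 + 4×#2: memory 26, value 65
Best: 70 rps.

70 rps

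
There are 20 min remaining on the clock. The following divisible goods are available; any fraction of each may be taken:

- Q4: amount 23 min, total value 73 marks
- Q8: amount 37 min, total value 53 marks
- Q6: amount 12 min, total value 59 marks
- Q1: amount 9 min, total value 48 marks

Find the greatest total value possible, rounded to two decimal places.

102.08

Take in order of value per unit:
- Q1 (48/9 per unit): all 9 → value 48, running total 48.00
- Q6 (59/12 per unit): 11 of 12 → value 11×59/12 = 54.0833, running total 102.08
Total 102.08.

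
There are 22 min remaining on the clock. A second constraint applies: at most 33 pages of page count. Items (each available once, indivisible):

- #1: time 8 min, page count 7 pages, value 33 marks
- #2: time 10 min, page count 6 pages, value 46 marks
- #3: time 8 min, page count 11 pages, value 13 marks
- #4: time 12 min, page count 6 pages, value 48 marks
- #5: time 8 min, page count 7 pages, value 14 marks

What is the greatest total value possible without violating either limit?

94 marks

Feasible sets respecting both limits:
- #2+#4: time 22, page count 12, value 94
- #1+#4: time 20, page count 13, value 81
- #1+#2: time 18, page count 13, value 79
- #4+#5: time 20, page count 13, value 62
Best: 94 marks.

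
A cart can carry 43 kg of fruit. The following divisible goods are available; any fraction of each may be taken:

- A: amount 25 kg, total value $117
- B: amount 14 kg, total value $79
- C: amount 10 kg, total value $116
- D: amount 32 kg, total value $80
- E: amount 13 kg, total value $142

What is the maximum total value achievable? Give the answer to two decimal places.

365.08

Take in order of value per unit:
- C (116/10 per unit): all 10 → value 116, running total 116.00
- E (142/13 per unit): all 13 → value 142, running total 258.00
- B (79/14 per unit): all 14 → value 79, running total 337.00
- A (117/25 per unit): 6 of 25 → value 6×117/25 = 28.0800, running total 365.08
Total 365.08.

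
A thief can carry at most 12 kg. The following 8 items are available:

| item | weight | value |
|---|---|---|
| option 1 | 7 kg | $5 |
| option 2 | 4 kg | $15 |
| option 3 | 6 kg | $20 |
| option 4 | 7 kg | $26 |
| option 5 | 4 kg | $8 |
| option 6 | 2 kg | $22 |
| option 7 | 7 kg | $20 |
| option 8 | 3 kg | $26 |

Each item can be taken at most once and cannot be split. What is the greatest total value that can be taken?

Check high-value combinations within 12 kg:
- option 4+option 6+option 8: weight 7+2+3=12, value 26+22+26=74
- option 3+option 6+option 8: weight 6+2+3=11, value 20+22+26=68
- option 6+option 7+option 8: weight 2+7+3=12, value 22+20+26=68
- option 2+option 6+option 8: weight 4+2+3=9, value 15+22+26=63
- option 2+option 3+option 6: weight 4+6+2=12, value 15+20+22=57
Best: $74.

$74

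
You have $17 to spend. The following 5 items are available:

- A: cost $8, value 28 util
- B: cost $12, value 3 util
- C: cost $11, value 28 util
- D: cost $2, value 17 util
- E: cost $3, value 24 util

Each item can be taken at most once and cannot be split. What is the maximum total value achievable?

69 util

Check high-value combinations within $17:
- A+D+E: cost 8+2+3=13, value 28+17+24=69
- C+D+E: cost 11+2+3=16, value 28+17+24=69
- A+E: cost 8+3=11, value 28+24=52
- C+E: cost 11+3=14, value 28+24=52
- A+D: cost 8+2=10, value 28+17=45
Best: 69 util.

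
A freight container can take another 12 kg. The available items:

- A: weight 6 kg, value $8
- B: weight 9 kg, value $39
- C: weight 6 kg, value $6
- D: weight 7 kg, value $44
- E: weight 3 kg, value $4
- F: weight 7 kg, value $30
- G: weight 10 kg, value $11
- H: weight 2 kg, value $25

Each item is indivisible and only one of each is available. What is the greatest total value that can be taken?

Check high-value combinations within 12 kg:
- D+E+H: weight 7+3+2=12, value 44+4+25=73
- D+H: weight 7+2=9, value 44+25=69
- B+H: weight 9+2=11, value 39+25=64
- E+F+H: weight 3+7+2=12, value 4+30+25=59
Best: $73.

$73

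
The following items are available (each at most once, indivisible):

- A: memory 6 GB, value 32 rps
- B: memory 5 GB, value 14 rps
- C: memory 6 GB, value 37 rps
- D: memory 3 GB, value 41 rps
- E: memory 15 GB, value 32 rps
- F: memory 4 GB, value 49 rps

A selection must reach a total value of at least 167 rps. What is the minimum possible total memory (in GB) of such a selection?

24

Subsets with value ≥ 167, sorted by total memory:
- A+B+C+D+F: memory 24, value 173
- B+C+D+E+F: memory 33, value 173
- A+B+D+E+F: memory 33, value 168
Minimum memory: 24 GB.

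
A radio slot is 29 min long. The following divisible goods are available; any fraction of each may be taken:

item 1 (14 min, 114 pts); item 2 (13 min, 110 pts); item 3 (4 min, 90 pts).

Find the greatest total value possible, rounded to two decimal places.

297.71

Take in order of value per unit:
- item 3 (90/4 per unit): all 4 → value 90, running total 90.00
- item 2 (110/13 per unit): all 13 → value 110, running total 200.00
- item 1 (114/14 per unit): 12 of 14 → value 12×114/14 = 97.7143, running total 297.71
Total 297.71.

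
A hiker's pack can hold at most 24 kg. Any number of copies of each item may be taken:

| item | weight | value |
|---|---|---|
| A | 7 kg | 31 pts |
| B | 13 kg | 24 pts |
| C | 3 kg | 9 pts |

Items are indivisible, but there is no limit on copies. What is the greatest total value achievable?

Best value-per-unit is A at 31/7; filling with it alone gives 3×31 = 93.
Optimal mix: 3×A + 1×C → weight 24, value 102.

102 pts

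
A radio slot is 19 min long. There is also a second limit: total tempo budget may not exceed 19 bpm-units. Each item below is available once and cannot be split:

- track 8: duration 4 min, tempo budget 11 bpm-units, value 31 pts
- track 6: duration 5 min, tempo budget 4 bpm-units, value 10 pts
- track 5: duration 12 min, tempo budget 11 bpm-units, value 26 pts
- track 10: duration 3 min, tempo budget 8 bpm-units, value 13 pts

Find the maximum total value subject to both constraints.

44 pts

Feasible sets respecting both limits:
- track 8+track 10: duration 7, tempo budget 19, value 44
- track 8+track 6: duration 9, tempo budget 15, value 41
- track 5+track 10: duration 15, tempo budget 19, value 39
Best: 44 pts.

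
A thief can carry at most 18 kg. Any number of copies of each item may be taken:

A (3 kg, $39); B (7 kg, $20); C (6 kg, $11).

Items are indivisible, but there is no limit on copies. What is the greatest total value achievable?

$234

Best value-per-unit is A at 39/3, and filling with it alone uses weight 6×3=18. No mix of the others beats 6×39 = 234.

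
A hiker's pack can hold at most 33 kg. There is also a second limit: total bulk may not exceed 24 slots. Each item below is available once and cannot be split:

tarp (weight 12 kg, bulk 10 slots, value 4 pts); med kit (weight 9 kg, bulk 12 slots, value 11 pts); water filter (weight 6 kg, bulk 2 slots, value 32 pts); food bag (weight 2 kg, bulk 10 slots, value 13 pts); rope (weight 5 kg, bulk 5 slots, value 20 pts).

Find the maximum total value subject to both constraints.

65 pts

Feasible sets respecting both limits:
- water filter+food bag+rope: weight 13, bulk 17, value 65
- med kit+water filter+rope: weight 20, bulk 19, value 63
- med kit+water filter+food bag: weight 17, bulk 24, value 56
- tarp+water filter+rope: weight 23, bulk 17, value 56
Best: 65 pts.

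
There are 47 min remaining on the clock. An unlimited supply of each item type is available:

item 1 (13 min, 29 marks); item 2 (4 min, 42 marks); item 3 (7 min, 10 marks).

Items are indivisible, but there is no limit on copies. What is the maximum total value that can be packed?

Best value-per-unit is item 2 at 42/4, and filling with it alone uses time 11×4=44. No mix of the others beats 11×42 = 462.

462 marks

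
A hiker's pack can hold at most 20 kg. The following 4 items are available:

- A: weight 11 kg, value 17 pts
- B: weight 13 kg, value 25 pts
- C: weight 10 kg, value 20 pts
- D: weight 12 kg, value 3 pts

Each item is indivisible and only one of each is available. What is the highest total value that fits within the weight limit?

Check high-value combinations within 20 kg:
- B: weight 13, value 25
- C: weight 10, value 20
- A: weight 11, value 17
Best: 25 pts.

25 pts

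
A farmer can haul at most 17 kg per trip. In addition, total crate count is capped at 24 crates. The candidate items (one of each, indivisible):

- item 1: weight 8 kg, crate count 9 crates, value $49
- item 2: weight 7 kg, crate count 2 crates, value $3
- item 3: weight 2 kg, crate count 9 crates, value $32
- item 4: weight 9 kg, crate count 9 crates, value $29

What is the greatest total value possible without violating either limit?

$84

Feasible sets respecting both limits:
- item 1+item 2+item 3: weight 17, crate count 20, value 84
- item 1+item 3: weight 10, crate count 18, value 81
- item 1+item 4: weight 17, crate count 18, value 78
Best: $84.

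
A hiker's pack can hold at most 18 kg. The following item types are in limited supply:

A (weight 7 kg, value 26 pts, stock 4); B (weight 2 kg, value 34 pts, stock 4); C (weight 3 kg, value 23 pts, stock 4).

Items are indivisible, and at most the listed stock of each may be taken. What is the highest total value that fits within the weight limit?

Best selections within weight 18 and stock limits:
- 4×B + 3×C: weight 17, value 205
- 3×B + 4×C: weight 18, value 194
- 1×A + 4×B + 1×C: weight 18, value 185
- 4×B + 2×C: weight 14, value 182
Best: 205 pts.

205 pts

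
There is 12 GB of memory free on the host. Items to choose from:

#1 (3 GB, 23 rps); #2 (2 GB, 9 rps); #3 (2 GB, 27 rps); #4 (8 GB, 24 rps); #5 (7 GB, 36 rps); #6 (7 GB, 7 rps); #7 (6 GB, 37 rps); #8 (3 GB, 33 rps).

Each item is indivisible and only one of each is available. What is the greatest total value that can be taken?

97 rps

Check high-value combinations within 12 GB:
- #3+#7+#8: memory 2+6+3=11, value 27+37+33=97
- #3+#5+#8: memory 2+7+3=12, value 27+36+33=96
- #1+#7+#8: memory 3+6+3=12, value 23+37+33=93
Best: 97 rps.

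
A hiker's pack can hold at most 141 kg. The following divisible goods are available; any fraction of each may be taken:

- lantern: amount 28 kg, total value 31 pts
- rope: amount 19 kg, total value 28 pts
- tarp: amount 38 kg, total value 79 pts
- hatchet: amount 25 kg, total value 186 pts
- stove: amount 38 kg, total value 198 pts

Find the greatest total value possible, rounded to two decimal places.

514.25

Take in order of value per unit:
- hatchet (186/25 per unit): all 25 → value 186, running total 186.00
- stove (198/38 per unit): all 38 → value 198, running total 384.00
- tarp (79/38 per unit): all 38 → value 79, running total 463.00
- rope (28/19 per unit): all 19 → value 28, running total 491.00
- lantern (31/28 per unit): 21 of 28 → value 21×31/28 = 23.2500, running total 514.25
Total 514.25.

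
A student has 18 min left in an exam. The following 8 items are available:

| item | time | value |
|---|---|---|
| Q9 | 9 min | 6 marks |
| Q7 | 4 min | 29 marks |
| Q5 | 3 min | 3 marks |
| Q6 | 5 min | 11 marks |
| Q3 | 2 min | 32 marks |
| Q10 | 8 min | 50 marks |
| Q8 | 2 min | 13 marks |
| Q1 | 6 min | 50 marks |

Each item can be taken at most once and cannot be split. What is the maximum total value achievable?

145 marks

This is a 0/1 knapsack; check combinations near the capacity.
- Q3+Q10+Q8+Q1: time 2+8+2+6=18, value 32+50+13+50=145
- Q3+Q10+Q1: time 2+8+6=16, value 32+50+50=132
- Q7+Q10+Q1: time 4+8+6=18, value 29+50+50=129
- Q7+Q5+Q3+Q8+Q1: time 4+3+2+2+6=17, value 29+3+32+13+50=127
Best: 145 marks.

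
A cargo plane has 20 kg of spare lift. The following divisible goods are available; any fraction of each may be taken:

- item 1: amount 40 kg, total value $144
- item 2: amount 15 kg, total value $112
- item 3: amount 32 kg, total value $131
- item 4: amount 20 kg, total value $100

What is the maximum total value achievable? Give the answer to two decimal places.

Take in order of value per unit:
- item 2 (112/15 per unit): all 15 → value 112, running total 112.00
- item 4 (100/20 per unit): 5 of 20 → value 5×100/20 = 25.0000, running total 137.00
Total 137.00.

137.00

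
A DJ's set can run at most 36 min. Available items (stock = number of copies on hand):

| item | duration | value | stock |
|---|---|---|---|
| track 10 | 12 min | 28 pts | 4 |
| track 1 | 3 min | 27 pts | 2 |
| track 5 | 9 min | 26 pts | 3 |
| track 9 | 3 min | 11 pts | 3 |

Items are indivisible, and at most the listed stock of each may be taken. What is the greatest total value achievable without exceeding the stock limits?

143 pts

Top feasible selections:
- 2×track 1 + 3×track 5 + 1×track 9: duration 36, value 143
- 1×track 10 + 2×track 1 + 1×track 5 + 3×track 9: duration 36, value 141
- 2×track 1 + 2×track 5 + 3×track 9: duration 33, value 139
Best: 143 pts.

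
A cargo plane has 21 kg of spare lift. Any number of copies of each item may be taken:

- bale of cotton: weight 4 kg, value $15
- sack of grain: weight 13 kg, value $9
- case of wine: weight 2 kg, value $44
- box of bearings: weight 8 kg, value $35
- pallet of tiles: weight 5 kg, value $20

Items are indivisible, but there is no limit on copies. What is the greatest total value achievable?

$440

Best value-per-unit is case of wine at 44/2, and filling with it alone uses weight 10×2=20. No mix of the others beats 10×44 = 440.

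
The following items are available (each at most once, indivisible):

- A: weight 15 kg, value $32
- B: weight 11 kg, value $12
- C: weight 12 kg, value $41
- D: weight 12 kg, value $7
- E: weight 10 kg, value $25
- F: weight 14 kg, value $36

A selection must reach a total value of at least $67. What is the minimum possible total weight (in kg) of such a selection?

Subsets with value ≥ 67, sorted by total weight:
- C+F: weight 26, value 77
- A+C: weight 27, value 73
- A+F: weight 29, value 68
- B+C+E: weight 33, value 78
Minimum weight: 26 kg.

26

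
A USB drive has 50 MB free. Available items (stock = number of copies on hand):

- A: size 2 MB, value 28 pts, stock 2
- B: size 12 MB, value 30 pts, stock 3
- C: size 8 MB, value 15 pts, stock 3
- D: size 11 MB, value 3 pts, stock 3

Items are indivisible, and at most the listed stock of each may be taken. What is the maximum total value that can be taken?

Best selections within size 50 and stock limits:
- 2×A + 3×B + 1×C: size 48, value 161
- 2×A + 3×B: size 40, value 146
- 2×A + 2×B + 2×C: size 44, value 146
- 2×A + 2×B + 1×C + 1×D: size 47, value 134
Best: 161 pts.

161 pts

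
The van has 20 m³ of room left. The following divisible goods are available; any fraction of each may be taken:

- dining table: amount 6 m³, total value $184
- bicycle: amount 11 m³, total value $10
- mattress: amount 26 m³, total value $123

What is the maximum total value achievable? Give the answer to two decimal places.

250.23

Take in order of value per unit:
- dining table (184/6 per unit): all 6 → value 184, running total 184.00
- mattress (123/26 per unit): 14 of 26 → value 14×123/26 = 66.2308, running total 250.23
Total 250.23.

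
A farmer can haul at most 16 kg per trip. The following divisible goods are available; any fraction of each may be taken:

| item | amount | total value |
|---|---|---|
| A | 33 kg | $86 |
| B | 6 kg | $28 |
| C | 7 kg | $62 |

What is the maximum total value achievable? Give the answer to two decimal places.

Take in order of value per unit:
- C (62/7 per unit): all 7 → value 62, running total 62.00
- B (28/6 per unit): all 6 → value 28, running total 90.00
- A (86/33 per unit): 3 of 33 → value 3×86/33 = 7.8182, running total 97.82
Total 97.82.

97.82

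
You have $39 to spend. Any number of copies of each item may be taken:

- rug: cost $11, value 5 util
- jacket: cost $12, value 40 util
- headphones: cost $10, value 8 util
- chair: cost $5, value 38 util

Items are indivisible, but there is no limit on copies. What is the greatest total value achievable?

266 util

Best value-per-unit is chair at 38/5, and filling with it alone uses cost 7×5=35. No mix of the others beats 7×38 = 266.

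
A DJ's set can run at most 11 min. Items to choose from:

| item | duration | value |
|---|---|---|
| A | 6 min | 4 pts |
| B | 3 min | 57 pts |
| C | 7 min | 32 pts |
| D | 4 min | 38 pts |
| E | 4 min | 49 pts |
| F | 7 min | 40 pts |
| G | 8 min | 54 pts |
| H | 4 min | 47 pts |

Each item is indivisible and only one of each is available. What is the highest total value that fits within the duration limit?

153 pts

This is a 0/1 knapsack; check combinations near the capacity.
- B+E+H: duration 3+4+4=11, value 57+49+47=153
- B+D+E: duration 3+4+4=11, value 57+38+49=144
- B+D+H: duration 3+4+4=11, value 57+38+47=142
- B+G: duration 3+8=11, value 57+54=111
Best: 153 pts.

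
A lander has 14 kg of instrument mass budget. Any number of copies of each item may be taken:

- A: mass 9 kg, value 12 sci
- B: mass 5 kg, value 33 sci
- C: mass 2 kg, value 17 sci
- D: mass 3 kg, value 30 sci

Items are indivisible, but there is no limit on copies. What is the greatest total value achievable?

137 sci

Best value-per-unit is D at 30/3; filling with it alone gives 4×30 = 120.
Optimal mix: 1×C + 4×D → mass 14, value 137.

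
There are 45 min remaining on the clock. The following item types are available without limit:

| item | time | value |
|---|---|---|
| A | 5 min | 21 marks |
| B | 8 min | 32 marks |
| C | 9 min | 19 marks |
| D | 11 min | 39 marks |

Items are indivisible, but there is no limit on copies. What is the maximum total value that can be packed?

Best value-per-unit is A at 21/5, and filling with it alone uses time 9×5=45. No mix of the others beats 9×21 = 189.

189 marks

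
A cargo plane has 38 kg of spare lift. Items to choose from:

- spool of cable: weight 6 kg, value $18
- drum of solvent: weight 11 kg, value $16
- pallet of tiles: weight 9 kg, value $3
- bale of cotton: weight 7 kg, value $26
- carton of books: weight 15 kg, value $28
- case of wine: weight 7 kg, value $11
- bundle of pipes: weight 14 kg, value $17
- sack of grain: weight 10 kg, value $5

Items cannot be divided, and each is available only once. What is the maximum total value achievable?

Check high-value combinations within 38 kg:
- spool of cable+bale of cotton+carton of books+case of wine: weight 6+7+15+7=35, value 18+26+28+11=83
- spool of cable+drum of solvent+bale of cotton+bundle of pipes: weight 6+11+7+14=38, value 18+16+26+17=77
- spool of cable+bale of cotton+carton of books+sack of grain: weight 6+7+15+10=38, value 18+26+28+5=77
- spool of cable+pallet of tiles+bale of cotton+carton of books: weight 6+9+7+15=37, value 18+3+26+28=75
- spool of cable+bale of cotton+carton of books: weight 6+7+15=28, value 18+26+28=72
Best: $83.

$83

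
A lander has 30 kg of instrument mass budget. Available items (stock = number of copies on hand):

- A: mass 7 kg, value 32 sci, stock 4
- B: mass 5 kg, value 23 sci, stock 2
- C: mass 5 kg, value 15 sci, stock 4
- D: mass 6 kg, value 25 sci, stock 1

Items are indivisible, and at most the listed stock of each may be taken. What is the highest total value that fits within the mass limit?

135 sci

Best selections within mass 30 and stock limits:
- 2×A + 2×B + 1×D: mass 30, value 135
- 4×A: mass 28, value 128
- 2×A + 1×B + 1×C + 1×D: mass 30, value 127
Best: 135 sci.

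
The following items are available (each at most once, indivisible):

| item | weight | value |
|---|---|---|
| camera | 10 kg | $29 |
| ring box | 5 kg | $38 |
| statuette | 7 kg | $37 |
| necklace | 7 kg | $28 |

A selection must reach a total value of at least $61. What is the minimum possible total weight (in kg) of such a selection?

12

Subsets with value ≥ 61, sorted by total weight:
- ring box+statuette: weight 12, value 75
- ring box+necklace: weight 12, value 66
Minimum weight: 12 kg.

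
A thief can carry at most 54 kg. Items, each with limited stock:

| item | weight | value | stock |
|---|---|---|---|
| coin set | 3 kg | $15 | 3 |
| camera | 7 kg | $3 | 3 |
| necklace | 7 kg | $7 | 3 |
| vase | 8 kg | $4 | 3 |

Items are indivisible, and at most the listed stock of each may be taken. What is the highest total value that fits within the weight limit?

$78

Top feasible selections:
- 3×coin set + 3×necklace + 3×vase: weight 54, value 78
- 3×coin set + 1×camera + 3×necklace + 2×vase: weight 53, value 77
Best: $78.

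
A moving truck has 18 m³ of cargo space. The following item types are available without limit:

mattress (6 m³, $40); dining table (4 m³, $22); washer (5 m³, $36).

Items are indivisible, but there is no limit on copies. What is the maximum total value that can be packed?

$120

Best value-per-unit is washer at 36/5; filling with it alone gives 3×36 = 108.
Optimal mix: 3×mattress → volume 18, value 120.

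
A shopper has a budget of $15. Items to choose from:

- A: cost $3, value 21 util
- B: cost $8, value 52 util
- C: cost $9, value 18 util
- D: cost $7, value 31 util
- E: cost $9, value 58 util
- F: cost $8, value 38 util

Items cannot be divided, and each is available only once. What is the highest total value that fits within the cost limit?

Check high-value combinations within $15:
- B+D: cost 8+7=15, value 52+31=83
- A+E: cost 3+9=12, value 21+58=79
- A+B: cost 3+8=11, value 21+52=73
Best: 83 util.

83 util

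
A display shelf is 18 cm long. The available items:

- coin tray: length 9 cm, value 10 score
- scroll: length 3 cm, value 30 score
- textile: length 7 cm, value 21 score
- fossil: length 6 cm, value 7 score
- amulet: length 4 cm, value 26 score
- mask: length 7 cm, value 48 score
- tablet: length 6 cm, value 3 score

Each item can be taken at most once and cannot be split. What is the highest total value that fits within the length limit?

104 score

Check high-value combinations within 18 cm:
- scroll+amulet+mask: length 3+4+7=14, value 30+26+48=104
- scroll+textile+mask: length 3+7+7=17, value 30+21+48=99
- textile+amulet+mask: length 7+4+7=18, value 21+26+48=95
- scroll+fossil+mask: length 3+6+7=16, value 30+7+48=85
- scroll+mask+tablet: length 3+7+6=16, value 30+48+3=81
Best: 104 score.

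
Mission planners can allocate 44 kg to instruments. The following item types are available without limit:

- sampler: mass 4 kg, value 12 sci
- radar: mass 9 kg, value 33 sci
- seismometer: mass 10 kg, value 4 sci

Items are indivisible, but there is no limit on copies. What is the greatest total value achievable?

156 sci

Best value-per-unit is radar at 33/9; filling with it alone gives 4×33 = 132.
Optimal mix: 2×sampler + 4×radar → mass 44, value 156.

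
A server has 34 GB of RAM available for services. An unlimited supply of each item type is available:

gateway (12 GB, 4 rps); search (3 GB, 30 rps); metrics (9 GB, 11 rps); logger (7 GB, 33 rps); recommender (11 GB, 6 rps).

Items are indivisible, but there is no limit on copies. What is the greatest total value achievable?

330 rps

Best value-per-unit is search at 30/3, and filling with it alone uses memory 11×3=33. No mix of the others beats 11×30 = 330.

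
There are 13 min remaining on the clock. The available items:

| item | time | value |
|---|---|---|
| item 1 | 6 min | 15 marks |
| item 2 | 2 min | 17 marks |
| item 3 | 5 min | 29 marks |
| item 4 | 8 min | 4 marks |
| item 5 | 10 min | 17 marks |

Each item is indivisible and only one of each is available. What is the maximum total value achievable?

61 marks

Check high-value combinations within 13 min:
- item 1+item 2+item 3: time 6+2+5=13, value 15+17+29=61
- item 2+item 3: time 2+5=7, value 17+29=46
- item 1+item 3: time 6+5=11, value 15+29=44
Best: 61 marks.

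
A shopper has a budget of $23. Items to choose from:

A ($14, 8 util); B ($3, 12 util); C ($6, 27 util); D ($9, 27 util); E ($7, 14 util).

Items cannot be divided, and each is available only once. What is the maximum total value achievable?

68 util

Check high-value combinations within $23:
- C+D+E: cost 6+9+7=22, value 27+27+14=68
- B+C+D: cost 3+6+9=18, value 12+27+27=66
- C+D: cost 6+9=15, value 27+27=54
- B+C+E: cost 3+6+7=16, value 12+27+14=53
- B+D+E: cost 3+9+7=19, value 12+27+14=53
Best: 68 util.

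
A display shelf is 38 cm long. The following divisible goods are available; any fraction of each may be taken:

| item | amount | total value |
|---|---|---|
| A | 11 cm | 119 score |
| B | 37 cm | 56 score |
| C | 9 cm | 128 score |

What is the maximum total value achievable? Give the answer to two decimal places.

Take in order of value per unit:
- C (128/9 per unit): all 9 → value 128, running total 128.00
- A (119/11 per unit): all 11 → value 119, running total 247.00
- B (56/37 per unit): 18 of 37 → value 18×56/37 = 27.2432, running total 274.24
Total 274.24.

274.24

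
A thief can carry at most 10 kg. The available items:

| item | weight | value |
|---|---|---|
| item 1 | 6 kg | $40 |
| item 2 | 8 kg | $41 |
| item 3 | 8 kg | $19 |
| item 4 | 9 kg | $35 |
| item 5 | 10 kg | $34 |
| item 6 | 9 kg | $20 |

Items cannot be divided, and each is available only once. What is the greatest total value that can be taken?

Check high-value combinations within 10 kg:
- item 2: weight 8, value 41
- item 1: weight 6, value 40
- item 4: weight 9, value 35
Best: $41.

$41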